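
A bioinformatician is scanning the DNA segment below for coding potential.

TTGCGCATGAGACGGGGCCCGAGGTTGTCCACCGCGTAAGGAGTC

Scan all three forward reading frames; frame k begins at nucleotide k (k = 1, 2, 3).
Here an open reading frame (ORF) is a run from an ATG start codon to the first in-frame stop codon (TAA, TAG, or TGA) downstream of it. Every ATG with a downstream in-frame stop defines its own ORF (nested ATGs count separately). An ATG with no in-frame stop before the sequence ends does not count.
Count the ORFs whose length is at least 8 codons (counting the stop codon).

Frame 1: TTG CGC ATG AGA CGG GGC CCG AGG TTG TCC ACC GCG TAA GGA GTC — ATG at 7, stop TAA at 37 → 33 nt.
Frame 2: TGC GCA TGA GAC GGG GCC CGA GGT TGT CCA CCG CGT AAG GAG — no ATG→stop ORF.
Frame 3: GCG CAT GAG ACG GGG CCC GAG GTT GTC CAC CGC GTA AGG AGT — no ATG→stop ORF.
ORFs ≥ 8 codons: frame 1 7–39 (11 codons). Count = 1.

1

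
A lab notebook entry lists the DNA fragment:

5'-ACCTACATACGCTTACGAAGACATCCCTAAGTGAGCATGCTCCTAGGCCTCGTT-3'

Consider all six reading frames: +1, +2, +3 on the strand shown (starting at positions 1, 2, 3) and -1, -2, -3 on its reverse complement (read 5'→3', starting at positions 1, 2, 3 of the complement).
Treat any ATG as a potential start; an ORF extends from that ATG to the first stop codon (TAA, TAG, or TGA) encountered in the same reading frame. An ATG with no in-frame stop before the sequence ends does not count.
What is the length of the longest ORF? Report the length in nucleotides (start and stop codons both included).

12

Reverse complement (5'→3'): AACGAGGCCTAGGAGCATGCTCACTTAGGGATGTCTTCGTAAGCGTATGTAGGT
Frame +1: ACC TAC ATA CGC TTA CGA AGA CAT CCC TAA GTG AGC ATG CTC CTA GGC CTC GTT — no ATG→stop ORF.
Frame +2: CCT ACA TAC GCT TAC GAA GAC ATC CCT AAG TGA GCA TGC TCC TAG GCC TCG — no ATG→stop ORF.
Frame +3: CTA CAT ACG CTT ACG AAG ACA TCC CTA AGT GAG CAT GCT CCT AGG CCT CGT — no ATG→stop ORF.
Frame -1: AAC GAG GCC TAG GAG CAT GCT CAC TTA GGG ATG TCT TCG TAA GCG TAT GTA GGT — ATG at 31, stop TAA at 40 → 12 nt.
Frame -2: ACG AGG CCT AGG AGC ATG CTC ACT TAG GGA TGT CTT CGT AAG CGT ATG TAG — ATG at 17, stop TAG at 26 → 12 nt; ATG at 47, stop TAG at 50 → 6 nt.
Frame -3: CGA GGC CTA GGA GCA TGC TCA CTT AGG GAT GTC TTC GTA AGC GTA TGT AGG — no ATG→stop ORF.
Longest: frame -1, positions 31–42, 12 nt = 4 codons = 3 aa. → 12 nucleotides.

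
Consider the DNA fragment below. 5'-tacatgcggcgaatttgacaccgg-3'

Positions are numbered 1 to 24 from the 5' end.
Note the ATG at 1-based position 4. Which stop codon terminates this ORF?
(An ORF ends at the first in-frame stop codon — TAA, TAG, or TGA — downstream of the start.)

Codons from position 4: ATG (4–6), CGG (7–9), CGA (10–12), ATT (13–15), TGA (16–18).
The first in-frame stop codon is TGA.

TGA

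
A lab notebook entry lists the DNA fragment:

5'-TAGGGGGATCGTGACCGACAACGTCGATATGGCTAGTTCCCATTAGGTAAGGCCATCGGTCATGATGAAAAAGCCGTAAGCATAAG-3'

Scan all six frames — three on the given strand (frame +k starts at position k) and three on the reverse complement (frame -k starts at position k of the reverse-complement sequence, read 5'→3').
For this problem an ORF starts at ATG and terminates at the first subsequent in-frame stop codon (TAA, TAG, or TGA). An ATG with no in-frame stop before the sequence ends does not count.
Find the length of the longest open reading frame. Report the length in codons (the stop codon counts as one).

Reverse complement (5'→3'): CTTATGCTTACGGCTTTTTCATCATGACCGATGGCCTTACCTAATGGGAACTAGCCATATCGACGTTGTCGGTCACGATCCCCCTA
Frame +1: TAG GGG GAT CGT GAC CGA CAA CGT CGA TAT GGC TAG TTC CCA TTA GGT AAG GCC ATC GGT CAT GAT GAA AAA GCC GTA AGC ATA — no ATG→stop ORF.
Frame +2: AGG GGG ATC GTG ACC GAC AAC GTC GAT ATG GCT AGT TCC CAT TAG GTA AGG CCA TCG GTC ATG ATG AAA AAG CCG TAA GCA TAA — ATG at 29, stop TAG at 44 → 18 nt; ATG at 62, stop TAA at 77 → 18 nt; ATG at 65, stop TAA at 77 → 15 nt.
Frame +3: GGG GGA TCG TGA CCG ACA ACG TCG ATA TGG CTA GTT CCC ATT AGG TAA GGC CAT CGG TCA TGA TGA AAA AGC CGT AAG CAT AAG — no ATG→stop ORF.
Frame -1: CTT ATG CTT ACG GCT TTT TCA TCA TGA CCG ATG GCC TTA CCT AAT GGG AAC TAG CCA TAT CGA CGT TGT CGG TCA CGA TCC CCC — ATG at 4, stop TGA at 25 → 24 nt; ATG at 31, stop TAG at 52 → 24 nt.
Frame -2: TTA TGC TTA CGG CTT TTT CAT CAT GAC CGA TGG CCT TAC CTA ATG GGA ACT AGC CAT ATC GAC GTT GTC GGT CAC GAT CCC CCT — no ATG→stop ORF.
Frame -3: TAT GCT TAC GGC TTT TTC ATC ATG ACC GAT GGC CTT ACC TAA TGG GAA CTA GCC ATA TCG ACG TTG TCG GTC ACG ATC CCC CTA — ATG at 24, stop TAA at 42 → 21 nt.
Longest: frame -1, positions 4–27, 24 nt = 8 codons = 7 aa. → 8 codons.

8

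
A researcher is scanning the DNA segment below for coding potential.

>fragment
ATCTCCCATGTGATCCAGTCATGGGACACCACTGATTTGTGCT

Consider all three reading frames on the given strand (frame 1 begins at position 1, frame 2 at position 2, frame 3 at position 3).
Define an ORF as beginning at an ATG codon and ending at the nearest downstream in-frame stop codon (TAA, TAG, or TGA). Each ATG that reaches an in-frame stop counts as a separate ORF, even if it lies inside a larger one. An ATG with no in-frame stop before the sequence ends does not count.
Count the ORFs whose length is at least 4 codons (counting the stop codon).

Frame 1: ATC TCC CAT GTG ATC CAG TCA TGG GAC ACC ACT GAT TTG TGC — no ATG→stop ORF.
Frame 2: TCT CCC ATG TGA TCC AGT CAT GGG ACA CCA CTG ATT TGT GCT — ATG at 8, stop TGA at 11 → 6 nt.
Frame 3: CTC CCA TGT GAT CCA GTC ATG GGA CAC CAC TGA TTT GTG — ATG at 21, stop TGA at 33 → 15 nt.
ORFs ≥ 4 codons: frame 3 21–35 (5 codons). Count = 1.

1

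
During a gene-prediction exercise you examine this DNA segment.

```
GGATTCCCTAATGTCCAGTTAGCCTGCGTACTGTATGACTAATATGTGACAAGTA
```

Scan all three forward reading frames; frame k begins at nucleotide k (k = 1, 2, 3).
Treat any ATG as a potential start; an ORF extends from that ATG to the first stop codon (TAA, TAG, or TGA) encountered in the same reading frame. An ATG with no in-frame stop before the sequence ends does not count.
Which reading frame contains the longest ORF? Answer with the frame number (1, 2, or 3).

2

Frame 1: GGA TTC CCT AAT GTC CAG TTA GCC TGC GTA CTG TAT GAC TAA TAT GTG ACA AGT — no ATG→stop ORF.
Frame 2: GAT TCC CTA ATG TCC AGT TAG CCT GCG TAC TGT ATG ACT AAT ATG TGA CAA GTA — ATG at 11, stop TAG at 20 → 12 nt; ATG at 35, stop TGA at 47 → 15 nt; ATG at 44, stop TGA at 47 → 6 nt.
Frame 3: ATT CCC TAA TGT CCA GTT AGC CTG CGT ACT GTA TGA CTA ATA TGT GAC AAG — no ATG→stop ORF.
Longest ORF is 15 nt in frame 2 (positions 35–49).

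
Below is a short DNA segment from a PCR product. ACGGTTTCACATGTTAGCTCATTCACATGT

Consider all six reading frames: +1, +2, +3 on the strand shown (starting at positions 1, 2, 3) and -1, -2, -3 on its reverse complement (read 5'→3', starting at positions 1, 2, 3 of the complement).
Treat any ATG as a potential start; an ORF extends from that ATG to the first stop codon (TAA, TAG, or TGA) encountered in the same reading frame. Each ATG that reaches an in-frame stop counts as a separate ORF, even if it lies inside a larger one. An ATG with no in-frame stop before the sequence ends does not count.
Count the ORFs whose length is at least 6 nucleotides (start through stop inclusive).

Reverse complement (5'→3'): ACATGTGAATGAGCTAACATGTGAAACCGT
Frame +1: ACG GTT TCA CAT GTT AGC TCA TTC ACA TGT — no ATG→stop ORF.
Frame +2: CGG TTT CAC ATG TTA GCT CAT TCA CAT — no ATG→stop ORF.
Frame +3: GGT TTC ACA TGT TAG CTC ATT CAC ATG — no ATG→stop ORF.
Frame -1: ACA TGT GAA TGA GCT AAC ATG TGA AAC CGT — ATG at 19, stop TGA at 22 → 6 nt.
Frame -2: CAT GTG AAT GAG CTA ACA TGT GAA ACC — no ATG→stop ORF.
Frame -3: ATG TGA ATG AGC TAA CAT GTG AAA CCG — ATG at 3, stop TGA at 6 → 6 nt; ATG at 9, stop TAA at 15 → 9 nt.
ORFs ≥ 6 nucleotides: frame -1 19–24 (6 nucleotides), frame -3 3–8 (6 nucleotides), frame -3 9–17 (9 nucleotides). Count = 3.

3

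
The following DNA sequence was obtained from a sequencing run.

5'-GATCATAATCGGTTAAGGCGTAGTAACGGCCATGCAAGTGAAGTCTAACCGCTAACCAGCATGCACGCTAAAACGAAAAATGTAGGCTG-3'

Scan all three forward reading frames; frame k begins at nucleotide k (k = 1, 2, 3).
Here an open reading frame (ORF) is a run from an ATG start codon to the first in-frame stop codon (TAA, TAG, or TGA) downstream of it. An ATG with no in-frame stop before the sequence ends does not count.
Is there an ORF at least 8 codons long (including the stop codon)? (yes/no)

yes

Frame 1: GAT CAT AAT CGG TTA AGG CGT AGT AAC GGC CAT GCA AGT GAA GTC TAA CCG CTA ACC AGC ATG CAC GCT AAA ACG AAA AAT GTA GGC — no ATG→stop ORF.
Frame 2: ATC ATA ATC GGT TAA GGC GTA GTA ACG GCC ATG CAA GTG AAG TCT AAC CGC TAA CCA GCA TGC ACG CTA AAA CGA AAA ATG TAG GCT — ATG at 32, stop TAA at 53 → 24 nt; ATG at 80, stop TAG at 83 → 6 nt.
Frame 3: TCA TAA TCG GTT AAG GCG TAG TAA CGG CCA TGC AAG TGA AGT CTA ACC GCT AAC CAG CAT GCA CGC TAA AAC GAA AAA TGT AGG CTG — no ATG→stop ORF.
Frame 2 has an ORF of 8 codons (positions 32–55) ≥ 8, so yes.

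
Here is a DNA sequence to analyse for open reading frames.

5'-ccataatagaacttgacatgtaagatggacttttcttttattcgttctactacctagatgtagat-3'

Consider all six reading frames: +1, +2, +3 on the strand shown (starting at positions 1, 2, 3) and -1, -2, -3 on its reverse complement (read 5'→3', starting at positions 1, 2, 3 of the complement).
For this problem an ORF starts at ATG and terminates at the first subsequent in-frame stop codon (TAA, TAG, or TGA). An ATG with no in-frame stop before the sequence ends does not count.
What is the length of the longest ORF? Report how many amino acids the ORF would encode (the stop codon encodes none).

Reverse complement (5'→3'): ATCTACATCTAGGTAGTAGAACGAATAAAAGAAAAGTCCATCTTACATGTCAAGTTCTATTATGG
Frame +1: CCA TAA TAG AAC TTG ACA TGT AAG ATG GAC TTT TCT TTT ATT CGT TCT ACT ACC TAG ATG TAG — ATG at 25, stop TAG at 55 → 33 nt; ATG at 58, stop TAG at 61 → 6 nt.
Frame +2: CAT AAT AGA ACT TGA CAT GTA AGA TGG ACT TTT CTT TTA TTC GTT CTA CTA CCT AGA TGT AGA — no ATG→stop ORF.
Frame +3: ATA ATA GAA CTT GAC ATG TAA GAT GGA CTT TTC TTT TAT TCG TTC TAC TAC CTA GAT GTA GAT — ATG at 18, stop TAA at 21 → 6 nt.
Frame -1: ATC TAC ATC TAG GTA GTA GAA CGA ATA AAA GAA AAG TCC ATC TTA CAT GTC AAG TTC TAT TAT — no ATG→stop ORF.
Frame -2: TCT ACA TCT AGG TAG TAG AAC GAA TAA AAG AAA AGT CCA TCT TAC ATG TCA AGT TCT ATT ATG — no ATG→stop ORF.
Frame -3: CTA CAT CTA GGT AGT AGA ACG AAT AAA AGA AAA GTC CAT CTT ACA TGT CAA GTT CTA TTA TGG — no ATG→stop ORF.
Longest: frame +1, positions 25–57, 33 nt = 11 codons = 10 aa. → 10 amino acids.

10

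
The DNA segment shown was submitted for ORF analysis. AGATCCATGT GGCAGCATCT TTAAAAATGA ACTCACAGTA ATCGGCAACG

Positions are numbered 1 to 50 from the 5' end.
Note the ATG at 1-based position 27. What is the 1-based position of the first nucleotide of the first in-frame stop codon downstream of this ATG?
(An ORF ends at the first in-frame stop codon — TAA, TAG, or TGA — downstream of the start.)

39

Codons from position 27: ATG (27–29), AAC (30–32), TCA (33–35), CAG (36–38), TAA (39–41).
TAA is a stop codon; it begins at position 39.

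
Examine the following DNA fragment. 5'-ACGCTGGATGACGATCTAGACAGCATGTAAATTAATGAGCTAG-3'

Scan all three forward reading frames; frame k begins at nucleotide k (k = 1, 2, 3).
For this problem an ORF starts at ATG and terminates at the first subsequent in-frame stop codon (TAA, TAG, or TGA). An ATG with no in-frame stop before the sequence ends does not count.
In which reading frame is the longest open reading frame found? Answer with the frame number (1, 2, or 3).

2

Frame 1: ACG CTG GAT GAC GAT CTA GAC AGC ATG TAA ATT AAT GAG CTA — ATG at 25, stop TAA at 28 → 6 nt.
Frame 2: CGC TGG ATG ACG ATC TAG ACA GCA TGT AAA TTA ATG AGC TAG — ATG at 8, stop TAG at 17 → 12 nt; ATG at 35, stop TAG at 41 → 9 nt.
Frame 3: GCT GGA TGA CGA TCT AGA CAG CAT GTA AAT TAA TGA GCT — no ATG→stop ORF.
Longest ORF is 12 nt in frame 2 (positions 8–19).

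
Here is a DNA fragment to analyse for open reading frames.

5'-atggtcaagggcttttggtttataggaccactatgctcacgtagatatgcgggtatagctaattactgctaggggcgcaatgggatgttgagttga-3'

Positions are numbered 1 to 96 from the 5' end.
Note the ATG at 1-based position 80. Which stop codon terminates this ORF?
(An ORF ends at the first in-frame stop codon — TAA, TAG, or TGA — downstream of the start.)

TGA

Codons from position 80: ATG (80–82), GGA (83–85), TGT (86–88), TGA (89–91).
The first in-frame stop codon is TGA.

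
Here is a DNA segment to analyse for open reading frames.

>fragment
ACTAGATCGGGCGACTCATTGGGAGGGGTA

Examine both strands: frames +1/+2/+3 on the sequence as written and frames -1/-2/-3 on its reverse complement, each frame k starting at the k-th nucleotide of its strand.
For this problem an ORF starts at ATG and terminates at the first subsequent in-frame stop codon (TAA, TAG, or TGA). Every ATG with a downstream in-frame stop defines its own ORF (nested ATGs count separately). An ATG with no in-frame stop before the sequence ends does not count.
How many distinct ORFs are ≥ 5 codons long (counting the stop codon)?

1

Reverse complement (5'→3'): TACCCCTCCCAATGAGTCGCCCGATCTAGT
Frame +1: ACT AGA TCG GGC GAC TCA TTG GGA GGG GTA — no ATG→stop ORF.
Frame +2: CTA GAT CGG GCG ACT CAT TGG GAG GGG — no ATG→stop ORF.
Frame +3: TAG ATC GGG CGA CTC ATT GGG AGG GGT — no ATG→stop ORF.
Frame -1: TAC CCC TCC CAA TGA GTC GCC CGA TCT AGT — no ATG→stop ORF.
Frame -2: ACC CCT CCC AAT GAG TCG CCC GAT CTA — no ATG→stop ORF.
Frame -3: CCC CTC CCA ATG AGT CGC CCG ATC TAG — ATG at 12, stop TAG at 27 → 18 nt.
ORFs ≥ 5 codons: frame -3 12–29 (6 codons). Count = 1.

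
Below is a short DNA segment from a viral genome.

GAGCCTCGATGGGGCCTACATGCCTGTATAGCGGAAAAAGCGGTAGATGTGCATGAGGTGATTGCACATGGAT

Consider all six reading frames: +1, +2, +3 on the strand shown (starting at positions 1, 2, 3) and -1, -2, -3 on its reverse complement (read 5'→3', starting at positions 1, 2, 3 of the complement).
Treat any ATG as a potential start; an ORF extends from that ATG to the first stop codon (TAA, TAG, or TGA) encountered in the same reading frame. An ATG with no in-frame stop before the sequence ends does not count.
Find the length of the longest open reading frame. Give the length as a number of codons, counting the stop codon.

18

Reverse complement (5'→3'): ATCCATGTGCAATCACCTCATGCACATCTACCGCTTTTTCCGCTATACAGGCATGTAGGCCCCATCGAGGCTC
Frame +1: GAG CCT CGA TGG GGC CTA CAT GCC TGT ATA GCG GAA AAA GCG GTA GAT GTG CAT GAG GTG ATT GCA CAT GGA — no ATG→stop ORF.
Frame +2: AGC CTC GAT GGG GCC TAC ATG CCT GTA TAG CGG AAA AAG CGG TAG ATG TGC ATG AGG TGA TTG CAC ATG GAT — ATG at 20, stop TAG at 29 → 12 nt; ATG at 47, stop TGA at 59 → 15 nt; ATG at 53, stop TGA at 59 → 9 nt.
Frame +3: GCC TCG ATG GGG CCT ACA TGC CTG TAT AGC GGA AAA AGC GGT AGA TGT GCA TGA GGT GAT TGC ACA TGG — ATG at 9, stop TGA at 54 → 48 nt.
Frame -1: ATC CAT GTG CAA TCA CCT CAT GCA CAT CTA CCG CTT TTT CCG CTA TAC AGG CAT GTA GGC CCC ATC GAG GCT — no ATG→stop ORF.
Frame -2: TCC ATG TGC AAT CAC CTC ATG CAC ATC TAC CGC TTT TTC CGC TAT ACA GGC ATG TAG GCC CCA TCG AGG CTC — ATG at 5, stop TAG at 56 → 54 nt; ATG at 20, stop TAG at 56 → 39 nt; ATG at 53, stop TAG at 56 → 6 nt.
Frame -3: CCA TGT GCA ATC ACC TCA TGC ACA TCT ACC GCT TTT TCC GCT ATA CAG GCA TGT AGG CCC CAT CGA GGC — no ATG→stop ORF.
Longest: frame -2, positions 5–58, 54 nt = 18 codons = 17 aa. → 18 codons.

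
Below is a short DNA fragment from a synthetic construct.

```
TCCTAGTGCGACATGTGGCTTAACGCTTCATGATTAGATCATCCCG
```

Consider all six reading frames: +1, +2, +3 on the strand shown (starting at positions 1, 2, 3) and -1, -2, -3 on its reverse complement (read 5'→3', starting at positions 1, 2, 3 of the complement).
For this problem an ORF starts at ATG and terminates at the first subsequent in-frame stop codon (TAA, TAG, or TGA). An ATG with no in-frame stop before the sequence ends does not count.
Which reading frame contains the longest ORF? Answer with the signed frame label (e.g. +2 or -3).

+1

Reverse complement (5'→3'): CGGGATGATCTAATCATGAAGCGTTAAGCCACATGTCGCACTAGGA
Frame +1: TCC TAG TGC GAC ATG TGG CTT AAC GCT TCA TGA TTA GAT CAT CCC — ATG at 13, stop TGA at 31 → 21 nt.
Frame +2: CCT AGT GCG ACA TGT GGC TTA ACG CTT CAT GAT TAG ATC ATC CCG — no ATG→stop ORF.
Frame +3: CTA GTG CGA CAT GTG GCT TAA CGC TTC ATG ATT AGA TCA TCC — no ATG→stop ORF.
Frame -1: CGG GAT GAT CTA ATC ATG AAG CGT TAA GCC ACA TGT CGC ACT AGG — ATG at 16, stop TAA at 25 → 12 nt.
Frame -2: GGG ATG ATC TAA TCA TGA AGC GTT AAG CCA CAT GTC GCA CTA GGA — ATG at 5, stop TAA at 11 → 9 nt.
Frame -3: GGA TGA TCT AAT CAT GAA GCG TTA AGC CAC ATG TCG CAC TAG — ATG at 33, stop TAG at 42 → 12 nt.
Longest ORF is 21 nt in frame +1 (positions 13–33).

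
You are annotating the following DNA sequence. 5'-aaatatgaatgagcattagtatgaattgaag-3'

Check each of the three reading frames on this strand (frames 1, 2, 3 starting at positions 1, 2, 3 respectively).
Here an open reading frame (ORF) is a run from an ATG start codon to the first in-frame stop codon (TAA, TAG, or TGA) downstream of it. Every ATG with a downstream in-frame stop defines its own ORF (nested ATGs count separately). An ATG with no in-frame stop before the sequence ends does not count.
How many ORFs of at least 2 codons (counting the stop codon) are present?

3

Frame 1: AAA TAT GAA TGA GCA TTA GTA TGA ATT GAA — no ATG→stop ORF.
Frame 2: AAT ATG AAT GAG CAT TAG TAT GAA TTG AAG — ATG at 5, stop TAG at 17 → 15 nt.
Frame 3: ATA TGA ATG AGC ATT AGT ATG AAT TGA — ATG at 9, stop TGA at 27 → 21 nt; ATG at 21, stop TGA at 27 → 9 nt.
ORFs ≥ 2 codons: frame 2 5–19 (5 codons), frame 3 9–29 (7 codons), frame 3 21–29 (3 codons). Count = 3.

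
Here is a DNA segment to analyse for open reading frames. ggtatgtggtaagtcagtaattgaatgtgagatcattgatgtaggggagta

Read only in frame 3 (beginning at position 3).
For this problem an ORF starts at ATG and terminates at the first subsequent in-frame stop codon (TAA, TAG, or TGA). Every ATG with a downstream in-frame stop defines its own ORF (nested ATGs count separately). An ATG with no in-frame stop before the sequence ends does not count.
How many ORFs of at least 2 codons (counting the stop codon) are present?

Frame 3: TAT GTG GTA AGT CAG TAA TTG AAT GTG AGA TCA TTG ATG TAG GGG AGT — ATG at 39, stop TAG at 42 → 6 nt.
ORFs ≥ 2 codons: frame 3 39–44 (2 codons). Count = 1.

1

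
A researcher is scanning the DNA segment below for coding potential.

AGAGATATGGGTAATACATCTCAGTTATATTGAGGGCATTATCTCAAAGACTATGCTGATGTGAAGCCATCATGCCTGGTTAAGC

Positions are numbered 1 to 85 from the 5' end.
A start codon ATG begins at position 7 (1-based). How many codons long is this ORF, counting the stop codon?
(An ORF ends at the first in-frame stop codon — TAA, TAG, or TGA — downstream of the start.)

9

Codons from position 7: ATG (7–9), GGT (10–12), AAT (13–15), ACA (16–18), TCT (19–21), CAG (22–24), TTA (25–27), TAT (28–30), TGA (31–33).
TGA is the first in-frame stop; that's 9 codons including the stop.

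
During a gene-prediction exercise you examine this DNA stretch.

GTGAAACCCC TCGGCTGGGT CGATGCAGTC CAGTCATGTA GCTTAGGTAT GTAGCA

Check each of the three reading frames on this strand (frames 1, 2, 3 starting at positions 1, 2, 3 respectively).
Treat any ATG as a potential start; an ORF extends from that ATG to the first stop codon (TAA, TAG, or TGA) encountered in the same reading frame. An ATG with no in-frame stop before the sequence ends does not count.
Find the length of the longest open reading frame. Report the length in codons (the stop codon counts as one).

Frame 1: GTG AAA CCC CTC GGC TGG GTC GAT GCA GTC CAG TCA TGT AGC TTA GGT ATG TAG — ATG at 49, stop TAG at 52 → 6 nt.
Frame 2: TGA AAC CCC TCG GCT GGG TCG ATG CAG TCC AGT CAT GTA GCT TAG GTA TGT AGC — ATG at 23, stop TAG at 44 → 24 nt.
Frame 3: GAA ACC CCT CGG CTG GGT CGA TGC AGT CCA GTC ATG TAG CTT AGG TAT GTA GCA — ATG at 36, stop TAG at 39 → 6 nt.
Longest: frame 2, positions 23–46, 24 nt = 8 codons = 7 aa. → 8 codons.

8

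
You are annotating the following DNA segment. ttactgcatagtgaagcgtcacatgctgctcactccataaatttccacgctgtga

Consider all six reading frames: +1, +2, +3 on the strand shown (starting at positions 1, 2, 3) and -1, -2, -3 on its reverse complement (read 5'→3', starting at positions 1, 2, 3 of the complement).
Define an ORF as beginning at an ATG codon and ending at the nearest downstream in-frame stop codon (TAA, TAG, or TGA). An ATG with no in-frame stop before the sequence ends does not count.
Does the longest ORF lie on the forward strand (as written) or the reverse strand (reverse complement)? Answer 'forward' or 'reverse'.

Reverse complement (5'→3'): TCACAGCGTGGAAATTTATGGAGTGAGCAGCATGTGACGCTTCACTATGCAGTAA
Frame +1: TTA CTG CAT AGT GAA GCG TCA CAT GCT GCT CAC TCC ATA AAT TTC CAC GCT GTG — no ATG→stop ORF.
Frame +2: TAC TGC ATA GTG AAG CGT CAC ATG CTG CTC ACT CCA TAA ATT TCC ACG CTG TGA — ATG at 23, stop TAA at 38 → 18 nt.
Frame +3: ACT GCA TAG TGA AGC GTC ACA TGC TGC TCA CTC CAT AAA TTT CCA CGC TGT — no ATG→stop ORF.
Frame -1: TCA CAG CGT GGA AAT TTA TGG AGT GAG CAG CAT GTG ACG CTT CAC TAT GCA GTA — no ATG→stop ORF.
Frame -2: CAC AGC GTG GAA ATT TAT GGA GTG AGC AGC ATG TGA CGC TTC ACT ATG CAG TAA — ATG at 32, stop TGA at 35 → 6 nt; ATG at 47, stop TAA at 53 → 9 nt.
Frame -3: ACA GCG TGG AAA TTT ATG GAG TGA GCA GCA TGT GAC GCT TCA CTA TGC AGT — ATG at 18, stop TGA at 24 → 9 nt.
Forward-strand max 18 nt; reverse-strand max 9 nt. The forward strand has the longer ORF.

forward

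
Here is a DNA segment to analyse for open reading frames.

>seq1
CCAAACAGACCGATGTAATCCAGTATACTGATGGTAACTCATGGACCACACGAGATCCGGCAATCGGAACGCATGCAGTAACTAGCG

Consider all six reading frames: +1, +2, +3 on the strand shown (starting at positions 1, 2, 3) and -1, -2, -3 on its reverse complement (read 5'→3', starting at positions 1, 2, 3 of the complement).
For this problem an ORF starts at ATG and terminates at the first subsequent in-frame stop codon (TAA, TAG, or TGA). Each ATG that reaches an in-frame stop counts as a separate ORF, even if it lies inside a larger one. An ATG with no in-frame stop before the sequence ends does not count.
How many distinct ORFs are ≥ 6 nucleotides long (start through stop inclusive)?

Reverse complement (5'→3'): CGCTAGTTACTGCATGCGTTCCGATTGCCGGATCTCGTGTGGTCCATGAGTTACCATCAGTATACTGGATTACATCGGTCTGTTTGG
Frame +1: CCA AAC AGA CCG ATG TAA TCC AGT ATA CTG ATG GTA ACT CAT GGA CCA CAC GAG ATC CGG CAA TCG GAA CGC ATG CAG TAA CTA GCG — ATG at 13, stop TAA at 16 → 6 nt; ATG at 31, stop TAA at 79 → 51 nt; ATG at 73, stop TAA at 79 → 9 nt.
Frame +2: CAA ACA GAC CGA TGT AAT CCA GTA TAC TGA TGG TAA CTC ATG GAC CAC ACG AGA TCC GGC AAT CGG AAC GCA TGC AGT AAC TAG — ATG at 41, stop TAG at 83 → 45 nt.
Frame +3: AAA CAG ACC GAT GTA ATC CAG TAT ACT GAT GGT AAC TCA TGG ACC ACA CGA GAT CCG GCA ATC GGA ACG CAT GCA GTA ACT AGC — no ATG→stop ORF.
Frame -1: CGC TAG TTA CTG CAT GCG TTC CGA TTG CCG GAT CTC GTG TGG TCC ATG AGT TAC CAT CAG TAT ACT GGA TTA CAT CGG TCT GTT TGG — no ATG→stop ORF.
Frame -2: GCT AGT TAC TGC ATG CGT TCC GAT TGC CGG ATC TCG TGT GGT CCA TGA GTT ACC ATC AGT ATA CTG GAT TAC ATC GGT CTG TTT — ATG at 14, stop TGA at 47 → 36 nt.
Frame -3: CTA GTT ACT GCA TGC GTT CCG ATT GCC GGA TCT CGT GTG GTC CAT GAG TTA CCA TCA GTA TAC TGG ATT ACA TCG GTC TGT TTG — no ATG→stop ORF.
ORFs ≥ 6 nucleotides: frame +1 13–18 (6 nucleotides), frame +1 31–81 (51 nucleotides), frame +1 73–81 (9 nucleotides), frame +2 41–85 (45 nucleotides), frame -2 14–49 (36 nucleotides). Count = 5.

5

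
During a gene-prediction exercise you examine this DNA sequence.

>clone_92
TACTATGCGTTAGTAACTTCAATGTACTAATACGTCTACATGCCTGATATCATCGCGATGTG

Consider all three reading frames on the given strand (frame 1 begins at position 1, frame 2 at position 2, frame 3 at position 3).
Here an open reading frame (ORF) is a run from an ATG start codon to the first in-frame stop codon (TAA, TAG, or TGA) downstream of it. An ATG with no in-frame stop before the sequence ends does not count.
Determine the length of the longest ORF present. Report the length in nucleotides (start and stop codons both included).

Frame 1: TAC TAT GCG TTA GTA ACT TCA ATG TAC TAA TAC GTC TAC ATG CCT GAT ATC ATC GCG ATG — ATG at 22, stop TAA at 28 → 9 nt.
Frame 2: ACT ATG CGT TAG TAA CTT CAA TGT ACT AAT ACG TCT ACA TGC CTG ATA TCA TCG CGA TGT — ATG at 5, stop TAG at 11 → 9 nt.
Frame 3: CTA TGC GTT AGT AAC TTC AAT GTA CTA ATA CGT CTA CAT GCC TGA TAT CAT CGC GAT GTG — no ATG→stop ORF.
Longest: frame 1, positions 22–30, 9 nt = 3 codons = 2 aa. → 9 nucleotides.

9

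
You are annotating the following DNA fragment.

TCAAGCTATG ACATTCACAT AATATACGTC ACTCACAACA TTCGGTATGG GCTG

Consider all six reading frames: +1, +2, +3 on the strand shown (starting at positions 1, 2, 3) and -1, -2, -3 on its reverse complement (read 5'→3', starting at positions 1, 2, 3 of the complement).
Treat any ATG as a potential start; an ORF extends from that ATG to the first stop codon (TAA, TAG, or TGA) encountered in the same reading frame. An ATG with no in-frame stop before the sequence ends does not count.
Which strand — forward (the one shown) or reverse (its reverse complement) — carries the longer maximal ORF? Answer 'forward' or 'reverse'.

forward

Reverse complement (5'→3'): CAGCCCATACCGAATGTTGTGAGTGACGTATATTATGTGAATGTCATAGCTTGA
Frame +1: TCA AGC TAT GAC ATT CAC ATA ATA TAC GTC ACT CAC AAC ATT CGG TAT GGG CTG — no ATG→stop ORF.
Frame +2: CAA GCT ATG ACA TTC ACA TAA TAT ACG TCA CTC ACA ACA TTC GGT ATG GGC — ATG at 8, stop TAA at 20 → 15 nt.
Frame +3: AAG CTA TGA CAT TCA CAT AAT ATA CGT CAC TCA CAA CAT TCG GTA TGG GCT — no ATG→stop ORF.
Frame -1: CAG CCC ATA CCG AAT GTT GTG AGT GAC GTA TAT TAT GTG AAT GTC ATA GCT TGA — no ATG→stop ORF.
Frame -2: AGC CCA TAC CGA ATG TTG TGA GTG ACG TAT ATT ATG TGA ATG TCA TAG CTT — ATG at 14, stop TGA at 20 → 9 nt; ATG at 35, stop TGA at 38 → 6 nt; ATG at 41, stop TAG at 47 → 9 nt.
Frame -3: GCC CAT ACC GAA TGT TGT GAG TGA CGT ATA TTA TGT GAA TGT CAT AGC TTG — no ATG→stop ORF.
Forward-strand max 15 nt; reverse-strand max 9 nt. The forward strand has the longer ORF.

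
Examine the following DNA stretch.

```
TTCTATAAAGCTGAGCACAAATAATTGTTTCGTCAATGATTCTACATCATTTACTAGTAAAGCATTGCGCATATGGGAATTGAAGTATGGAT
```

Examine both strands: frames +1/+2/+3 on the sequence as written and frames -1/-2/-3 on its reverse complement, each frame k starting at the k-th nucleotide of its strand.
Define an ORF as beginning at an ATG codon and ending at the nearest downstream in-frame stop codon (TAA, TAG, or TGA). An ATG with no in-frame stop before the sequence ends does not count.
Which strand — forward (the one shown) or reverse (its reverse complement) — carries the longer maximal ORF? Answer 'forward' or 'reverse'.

forward

Reverse complement (5'→3'): ATCCATACTTCAATTCCCATATGCGCAATGCTTTACTAGTAAATGATGTAGAATCATTGACGAAACAATTATTTGTGCTCAGCTTTATAGAA
Frame +1: TTC TAT AAA GCT GAG CAC AAA TAA TTG TTT CGT CAA TGA TTC TAC ATC ATT TAC TAG TAA AGC ATT GCG CAT ATG GGA ATT GAA GTA TGG — no ATG→stop ORF.
Frame +2: TCT ATA AAG CTG AGC ACA AAT AAT TGT TTC GTC AAT GAT TCT ACA TCA TTT ACT AGT AAA GCA TTG CGC ATA TGG GAA TTG AAG TAT GGA — no ATG→stop ORF.
Frame +3: CTA TAA AGC TGA GCA CAA ATA ATT GTT TCG TCA ATG ATT CTA CAT CAT TTA CTA GTA AAG CAT TGC GCA TAT GGG AAT TGA AGT ATG GAT — ATG at 36, stop TGA at 81 → 48 nt.
Frame -1: ATC CAT ACT TCA ATT CCC ATA TGC GCA ATG CTT TAC TAG TAA ATG ATG TAG AAT CAT TGA CGA AAC AAT TAT TTG TGC TCA GCT TTA TAG — ATG at 28, stop TAG at 37 → 12 nt; ATG at 43, stop TAG at 49 → 9 nt; ATG at 46, stop TAG at 49 → 6 nt.
Frame -2: TCC ATA CTT CAA TTC CCA TAT GCG CAA TGC TTT ACT AGT AAA TGA TGT AGA ATC ATT GAC GAA ACA ATT ATT TGT GCT CAG CTT TAT AGA — no ATG→stop ORF.
Frame -3: CCA TAC TTC AAT TCC CAT ATG CGC AAT GCT TTA CTA GTA AAT GAT GTA GAA TCA TTG ACG AAA CAA TTA TTT GTG CTC AGC TTT ATA GAA — no ATG→stop ORF.
Forward-strand max 48 nt; reverse-strand max 12 nt. The forward strand has the longer ORF.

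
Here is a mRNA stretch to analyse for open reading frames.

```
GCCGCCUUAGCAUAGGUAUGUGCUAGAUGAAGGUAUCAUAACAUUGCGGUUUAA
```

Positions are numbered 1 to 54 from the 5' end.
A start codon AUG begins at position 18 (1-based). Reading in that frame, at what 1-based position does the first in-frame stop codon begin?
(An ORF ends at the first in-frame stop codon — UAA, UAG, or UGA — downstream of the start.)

24

Codons from position 18: AUG (18–20), UGC (21–23), UAG (24–26).
UAG is a stop codon; it begins at position 24.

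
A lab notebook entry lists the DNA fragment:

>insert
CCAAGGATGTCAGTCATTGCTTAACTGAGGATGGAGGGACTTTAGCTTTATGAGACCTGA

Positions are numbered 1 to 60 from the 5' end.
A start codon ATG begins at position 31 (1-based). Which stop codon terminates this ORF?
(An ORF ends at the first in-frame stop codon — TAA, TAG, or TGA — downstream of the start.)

Codons from position 31: ATG (31–33), GAG (34–36), GGA (37–39), CTT (40–42), TAG (43–45).
The first in-frame stop codon is TAG.

TAG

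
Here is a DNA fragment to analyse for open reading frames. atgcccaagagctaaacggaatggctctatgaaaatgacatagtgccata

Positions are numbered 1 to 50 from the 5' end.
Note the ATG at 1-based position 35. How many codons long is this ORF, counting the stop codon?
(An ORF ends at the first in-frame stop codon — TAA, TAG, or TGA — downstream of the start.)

Codons from position 35: ATG (35–37), ACA (38–40), TAG (41–43).
TAG is the first in-frame stop; that's 3 codons including the stop.

3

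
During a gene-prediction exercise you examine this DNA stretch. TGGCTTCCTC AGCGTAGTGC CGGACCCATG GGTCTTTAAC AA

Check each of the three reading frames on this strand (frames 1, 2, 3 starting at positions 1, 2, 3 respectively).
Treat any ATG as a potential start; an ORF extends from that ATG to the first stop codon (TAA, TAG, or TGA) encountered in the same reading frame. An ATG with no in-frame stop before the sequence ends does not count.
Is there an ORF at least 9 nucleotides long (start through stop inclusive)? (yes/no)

yes

Frame 1: TGG CTT CCT CAG CGT AGT GCC GGA CCC ATG GGT CTT TAA CAA — ATG at 28, stop TAA at 37 → 12 nt.
Frame 2: GGC TTC CTC AGC GTA GTG CCG GAC CCA TGG GTC TTT AAC — no ATG→stop ORF.
Frame 3: GCT TCC TCA GCG TAG TGC CGG ACC CAT GGG TCT TTA ACA — no ATG→stop ORF.
Frame 1 has an ORF of 12 nucleotides (positions 28–39) ≥ 9, so yes.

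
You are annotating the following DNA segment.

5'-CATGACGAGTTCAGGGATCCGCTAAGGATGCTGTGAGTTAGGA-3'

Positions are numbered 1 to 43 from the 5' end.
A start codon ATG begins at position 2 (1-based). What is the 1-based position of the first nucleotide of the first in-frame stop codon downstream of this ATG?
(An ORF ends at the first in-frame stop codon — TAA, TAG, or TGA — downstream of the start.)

23

Codons from position 2: ATG (2–4), ACG (5–7), AGT (8–10), TCA (11–13), GGG (14–16), ATC (17–19), CGC (20–22), TAA (23–25).
TAA is a stop codon; it begins at position 23.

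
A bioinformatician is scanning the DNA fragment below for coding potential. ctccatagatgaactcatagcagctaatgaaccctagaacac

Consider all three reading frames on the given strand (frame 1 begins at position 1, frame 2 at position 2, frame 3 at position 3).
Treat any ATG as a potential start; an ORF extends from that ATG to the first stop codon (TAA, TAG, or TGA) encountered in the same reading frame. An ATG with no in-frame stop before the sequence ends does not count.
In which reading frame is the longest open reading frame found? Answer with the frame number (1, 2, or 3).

3

Frame 1: CTC CAT AGA TGA ACT CAT AGC AGC TAA TGA ACC CTA GAA CAC — no ATG→stop ORF.
Frame 2: TCC ATA GAT GAA CTC ATA GCA GCT AAT GAA CCC TAG AAC — no ATG→stop ORF.
Frame 3: CCA TAG ATG AAC TCA TAG CAG CTA ATG AAC CCT AGA ACA — ATG at 9, stop TAG at 18 → 12 nt.
Longest ORF is 12 nt in frame 3 (positions 9–20).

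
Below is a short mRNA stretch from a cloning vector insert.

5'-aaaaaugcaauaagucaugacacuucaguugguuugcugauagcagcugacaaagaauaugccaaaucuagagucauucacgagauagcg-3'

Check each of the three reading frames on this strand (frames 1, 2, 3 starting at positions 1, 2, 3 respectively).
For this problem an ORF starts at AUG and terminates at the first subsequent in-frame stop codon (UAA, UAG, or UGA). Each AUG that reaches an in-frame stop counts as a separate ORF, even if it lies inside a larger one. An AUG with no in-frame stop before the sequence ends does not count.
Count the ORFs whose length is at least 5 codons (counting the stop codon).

Frame 1: AAA AAU GCA AUA AGU CAU GAC ACU UCA GUU GGU UUG CUG AUA GCA GCU GAC AAA GAA UAU GCC AAA UCU AGA GUC AUU CAC GAG AUA GCG — no AUG→stop ORF.
Frame 2: AAA AUG CAA UAA GUC AUG ACA CUU CAG UUG GUU UGC UGA UAG CAG CUG ACA AAG AAU AUG CCA AAU CUA GAG UCA UUC ACG AGA UAG — AUG at 5, stop UAA at 11 → 9 nt; AUG at 17, stop UGA at 38 → 24 nt; AUG at 59, stop UAG at 86 → 30 nt.
Frame 3: AAA UGC AAU AAG UCA UGA CAC UUC AGU UGG UUU GCU GAU AGC AGC UGA CAA AGA AUA UGC CAA AUC UAG AGU CAU UCA CGA GAU AGC — no AUG→stop ORF.
ORFs ≥ 5 codons: frame 2 17–40 (8 codons), frame 2 59–88 (10 codons). Count = 2.

2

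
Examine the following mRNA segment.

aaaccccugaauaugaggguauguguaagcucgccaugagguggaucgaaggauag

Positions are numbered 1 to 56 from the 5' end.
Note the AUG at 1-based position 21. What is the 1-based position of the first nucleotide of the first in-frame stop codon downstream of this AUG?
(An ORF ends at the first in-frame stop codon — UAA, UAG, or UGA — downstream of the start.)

54

Codons from position 21: AUG (21–23), UGU (24–26), AAG (27–29), CUC (30–32), GCC (33–35), AUG (36–38), AGG (39–41), UGG (42–44), AUC (45–47), GAA (48–50), GGA (51–53), UAG (54–56).
UAG is a stop codon; it begins at position 54.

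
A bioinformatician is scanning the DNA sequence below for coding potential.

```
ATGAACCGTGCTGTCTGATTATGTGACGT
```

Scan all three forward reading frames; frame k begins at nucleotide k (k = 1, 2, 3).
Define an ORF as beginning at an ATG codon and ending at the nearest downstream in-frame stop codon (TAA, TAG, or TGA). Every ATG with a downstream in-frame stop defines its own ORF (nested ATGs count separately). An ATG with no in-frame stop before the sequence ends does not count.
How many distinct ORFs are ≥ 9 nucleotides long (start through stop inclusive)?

Frame 1: ATG AAC CGT GCT GTC TGA TTA TGT GAC — ATG at 1, stop TGA at 16 → 18 nt.
Frame 2: TGA ACC GTG CTG TCT GAT TAT GTG ACG — no ATG→stop ORF.
Frame 3: GAA CCG TGC TGT CTG ATT ATG TGA CGT — ATG at 21, stop TGA at 24 → 6 nt.
ORFs ≥ 9 nucleotides: frame 1 1–18 (18 nucleotides). Count = 1.

1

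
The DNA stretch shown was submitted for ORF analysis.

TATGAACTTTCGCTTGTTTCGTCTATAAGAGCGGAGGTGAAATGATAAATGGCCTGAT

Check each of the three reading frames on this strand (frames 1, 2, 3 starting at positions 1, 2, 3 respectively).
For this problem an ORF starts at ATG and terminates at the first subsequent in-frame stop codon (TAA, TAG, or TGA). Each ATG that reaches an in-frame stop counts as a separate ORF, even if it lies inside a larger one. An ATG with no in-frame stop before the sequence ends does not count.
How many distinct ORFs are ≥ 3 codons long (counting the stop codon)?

2

Frame 1: TAT GAA CTT TCG CTT GTT TCG TCT ATA AGA GCG GAG GTG AAA TGA TAA ATG GCC TGA — ATG at 49, stop TGA at 55 → 9 nt.
Frame 2: ATG AAC TTT CGC TTG TTT CGT CTA TAA GAG CGG AGG TGA AAT GAT AAA TGG CCT GAT — ATG at 2, stop TAA at 26 → 27 nt.
Frame 3: TGA ACT TTC GCT TGT TTC GTC TAT AAG AGC GGA GGT GAA ATG ATA AAT GGC CTG — no ATG→stop ORF.
ORFs ≥ 3 codons: frame 1 49–57 (3 codons), frame 2 2–28 (9 codons). Count = 2.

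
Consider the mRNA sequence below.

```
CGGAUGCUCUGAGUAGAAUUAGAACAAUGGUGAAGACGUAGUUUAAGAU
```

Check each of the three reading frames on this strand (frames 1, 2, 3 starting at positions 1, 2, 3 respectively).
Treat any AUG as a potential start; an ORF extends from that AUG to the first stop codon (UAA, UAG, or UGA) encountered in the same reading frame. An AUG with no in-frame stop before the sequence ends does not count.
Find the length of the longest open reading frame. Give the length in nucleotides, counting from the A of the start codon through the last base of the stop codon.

15

Frame 1: CGG AUG CUC UGA GUA GAA UUA GAA CAA UGG UGA AGA CGU AGU UUA AGA — AUG at 4, stop UGA at 10 → 9 nt.
Frame 2: GGA UGC UCU GAG UAG AAU UAG AAC AAU GGU GAA GAC GUA GUU UAA GAU — no AUG→stop ORF.
Frame 3: GAU GCU CUG AGU AGA AUU AGA ACA AUG GUG AAG ACG UAG UUU AAG — AUG at 27, stop UAG at 39 → 15 nt.
Longest: frame 3, positions 27–41, 15 nt = 5 codons = 4 aa. → 15 nucleotides.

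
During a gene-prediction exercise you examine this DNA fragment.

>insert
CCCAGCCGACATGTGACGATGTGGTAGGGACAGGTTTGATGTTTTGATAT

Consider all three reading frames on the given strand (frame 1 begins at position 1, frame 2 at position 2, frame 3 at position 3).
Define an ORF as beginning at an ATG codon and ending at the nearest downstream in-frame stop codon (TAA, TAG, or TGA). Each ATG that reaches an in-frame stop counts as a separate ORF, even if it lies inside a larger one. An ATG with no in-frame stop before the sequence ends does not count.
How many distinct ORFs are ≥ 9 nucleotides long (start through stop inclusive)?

Frame 1: CCC AGC CGA CAT GTG ACG ATG TGG TAG GGA CAG GTT TGA TGT TTT GAT — ATG at 19, stop TAG at 25 → 9 nt.
Frame 2: CCA GCC GAC ATG TGA CGA TGT GGT AGG GAC AGG TTT GAT GTT TTG ATA — ATG at 11, stop TGA at 14 → 6 nt.
Frame 3: CAG CCG ACA TGT GAC GAT GTG GTA GGG ACA GGT TTG ATG TTT TGA TAT — ATG at 39, stop TGA at 45 → 9 nt.
ORFs ≥ 9 nucleotides: frame 1 19–27 (9 nucleotides), frame 3 39–47 (9 nucleotides). Count = 2.

2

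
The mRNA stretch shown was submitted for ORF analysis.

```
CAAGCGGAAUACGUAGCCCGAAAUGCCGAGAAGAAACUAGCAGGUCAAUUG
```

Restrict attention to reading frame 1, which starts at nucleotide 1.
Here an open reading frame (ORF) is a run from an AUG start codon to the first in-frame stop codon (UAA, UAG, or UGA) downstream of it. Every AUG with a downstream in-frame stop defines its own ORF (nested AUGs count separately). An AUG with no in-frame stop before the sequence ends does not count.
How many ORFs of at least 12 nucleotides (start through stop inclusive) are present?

0

Frame 1: CAA GCG GAA UAC GUA GCC CGA AAU GCC GAG AAG AAA CUA GCA GGU CAA UUG — no AUG→stop ORF.
No ORF reaches 12 nucleotides. Count = 0.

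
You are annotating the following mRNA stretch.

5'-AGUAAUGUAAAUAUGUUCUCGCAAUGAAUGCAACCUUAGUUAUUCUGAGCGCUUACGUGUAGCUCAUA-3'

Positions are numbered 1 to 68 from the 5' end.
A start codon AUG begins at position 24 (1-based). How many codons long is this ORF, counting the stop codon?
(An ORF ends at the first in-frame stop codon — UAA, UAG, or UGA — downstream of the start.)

13

Codons from position 24: AUG (24–26), AAU (27–29), GCA (30–32), ACC (33–35), UUA (36–38), GUU (39–41), AUU (42–44), CUG (45–47), AGC (48–50), GCU (51–53), UAC (54–56), GUG (57–59), UAG (60–62).
UAG is the first in-frame stop; that's 13 codons including the stop.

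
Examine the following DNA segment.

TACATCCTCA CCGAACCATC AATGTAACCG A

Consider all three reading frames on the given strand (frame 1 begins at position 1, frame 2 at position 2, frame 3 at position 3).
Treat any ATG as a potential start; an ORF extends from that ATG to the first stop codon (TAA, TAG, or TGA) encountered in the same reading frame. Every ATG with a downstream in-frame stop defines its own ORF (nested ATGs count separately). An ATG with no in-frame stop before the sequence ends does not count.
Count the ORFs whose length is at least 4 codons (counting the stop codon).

0

Frame 1: TAC ATC CTC ACC GAA CCA TCA ATG TAA CCG — ATG at 22, stop TAA at 25 → 6 nt.
Frame 2: ACA TCC TCA CCG AAC CAT CAA TGT AAC CGA — no ATG→stop ORF.
Frame 3: CAT CCT CAC CGA ACC ATC AAT GTA ACC — no ATG→stop ORF.
No ORF reaches 4 codons. Count = 0.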